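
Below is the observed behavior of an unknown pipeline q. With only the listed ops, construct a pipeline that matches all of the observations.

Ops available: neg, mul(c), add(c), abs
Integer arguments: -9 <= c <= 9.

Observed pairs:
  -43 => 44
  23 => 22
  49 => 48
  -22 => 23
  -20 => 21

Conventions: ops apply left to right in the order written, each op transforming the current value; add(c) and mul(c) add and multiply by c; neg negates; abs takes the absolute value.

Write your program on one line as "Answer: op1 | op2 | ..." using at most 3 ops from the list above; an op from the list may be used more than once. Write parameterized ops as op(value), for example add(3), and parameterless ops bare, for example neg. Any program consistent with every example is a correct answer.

add(-4) | add(3) | abs

Check, running the answer program on each example:
  -43 -> -47 -> -44 -> 44
  23 -> 19 -> 22 -> 22
  49 -> 45 -> 48 -> 48
  -22 -> -26 -> -23 -> 23
  -20 -> -24 -> -21 -> 21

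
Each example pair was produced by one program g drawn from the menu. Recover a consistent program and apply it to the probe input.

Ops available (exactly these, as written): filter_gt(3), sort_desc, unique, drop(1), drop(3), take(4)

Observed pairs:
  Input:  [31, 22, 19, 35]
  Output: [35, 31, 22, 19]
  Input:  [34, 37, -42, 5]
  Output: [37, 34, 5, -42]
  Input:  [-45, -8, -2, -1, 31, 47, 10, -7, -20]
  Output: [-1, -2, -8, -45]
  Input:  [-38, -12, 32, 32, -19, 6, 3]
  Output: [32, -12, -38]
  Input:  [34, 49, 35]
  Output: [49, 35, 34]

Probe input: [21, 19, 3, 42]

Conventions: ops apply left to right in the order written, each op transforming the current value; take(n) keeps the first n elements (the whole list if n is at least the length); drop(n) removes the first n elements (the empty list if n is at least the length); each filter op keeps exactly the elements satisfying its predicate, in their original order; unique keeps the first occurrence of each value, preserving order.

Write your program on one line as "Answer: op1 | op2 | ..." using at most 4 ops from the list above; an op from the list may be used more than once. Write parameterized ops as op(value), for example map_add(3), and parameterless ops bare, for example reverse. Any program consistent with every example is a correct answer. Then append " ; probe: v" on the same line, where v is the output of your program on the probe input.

take(4) | unique | sort_desc ; probe: [42, 21, 19, 3]

Check, running the answer program on each example:
  [31, 22, 19, 35] -> [31, 22, 19, 35] -> [31, 22, 19, 35] -> [35, 31, 22, 19]
  [34, 37, -42, 5] -> [34, 37, -42, 5] -> [34, 37, -42, 5] -> [37, 34, 5, -42]
  [-45, -8, -2, -1, 31, 47, 10, -7, -20] -> [-45, -8, -2, -1] -> [-45, -8, -2, -1] -> [-1, -2, -8, -45]
  [-38, -12, 32, 32, -19, 6, 3] -> [-38, -12, 32, 32] -> [-38, -12, 32] -> [32, -12, -38]
  [34, 49, 35] -> [34, 49, 35] -> [34, 49, 35] -> [49, 35, 34]
  probe: [21, 19, 3, 42] -> [21, 19, 3, 42] -> [21, 19, 3, 42] -> [42, 21, 19, 3]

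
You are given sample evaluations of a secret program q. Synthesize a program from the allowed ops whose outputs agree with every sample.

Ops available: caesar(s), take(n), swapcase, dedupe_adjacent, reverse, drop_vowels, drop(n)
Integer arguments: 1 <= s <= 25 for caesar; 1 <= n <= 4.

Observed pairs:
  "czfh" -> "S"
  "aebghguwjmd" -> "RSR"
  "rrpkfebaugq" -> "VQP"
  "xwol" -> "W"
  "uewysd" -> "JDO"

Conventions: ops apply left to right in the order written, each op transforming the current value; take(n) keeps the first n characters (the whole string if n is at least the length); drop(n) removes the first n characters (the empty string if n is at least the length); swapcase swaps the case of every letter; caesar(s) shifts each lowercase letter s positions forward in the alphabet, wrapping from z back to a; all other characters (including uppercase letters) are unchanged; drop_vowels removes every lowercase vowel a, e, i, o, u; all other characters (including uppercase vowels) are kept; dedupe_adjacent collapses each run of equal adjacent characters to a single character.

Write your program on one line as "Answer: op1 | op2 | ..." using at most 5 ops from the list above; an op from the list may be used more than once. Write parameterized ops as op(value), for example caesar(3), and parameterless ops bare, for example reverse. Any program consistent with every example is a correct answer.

drop(3) | take(3) | caesar(11) | swapcase

Check, running the answer program on each example:
  "czfh" -> "h" -> "h" -> "s" -> "S"
  "aebghguwjmd" -> "ghguwjmd" -> "ghg" -> "rsr" -> "RSR"
  "rrpkfebaugq" -> "kfebaugq" -> "kfe" -> "vqp" -> "VQP"
  "xwol" -> "l" -> "l" -> "w" -> "W"
  "uewysd" -> "ysd" -> "ysd" -> "jdo" -> "JDO"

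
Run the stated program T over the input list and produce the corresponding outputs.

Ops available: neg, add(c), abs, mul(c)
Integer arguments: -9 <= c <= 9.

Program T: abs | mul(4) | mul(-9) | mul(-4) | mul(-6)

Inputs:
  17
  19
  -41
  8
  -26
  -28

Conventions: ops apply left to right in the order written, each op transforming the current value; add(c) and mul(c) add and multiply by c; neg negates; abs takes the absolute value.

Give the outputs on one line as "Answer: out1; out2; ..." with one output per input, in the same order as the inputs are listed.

-14688; -16416; -35424; -6912; -22464; -24192

Execution, op by op:
  17 -> 17 -> 68 -> -612 -> 2448 -> -14688
  19 -> 19 -> 76 -> -684 -> 2736 -> -16416
  -41 -> 41 -> 164 -> -1476 -> 5904 -> -35424
  8 -> 8 -> 32 -> -288 -> 1152 -> -6912
  -26 -> 26 -> 104 -> -936 -> 3744 -> -22464
  -28 -> 28 -> 112 -> -1008 -> 4032 -> -24192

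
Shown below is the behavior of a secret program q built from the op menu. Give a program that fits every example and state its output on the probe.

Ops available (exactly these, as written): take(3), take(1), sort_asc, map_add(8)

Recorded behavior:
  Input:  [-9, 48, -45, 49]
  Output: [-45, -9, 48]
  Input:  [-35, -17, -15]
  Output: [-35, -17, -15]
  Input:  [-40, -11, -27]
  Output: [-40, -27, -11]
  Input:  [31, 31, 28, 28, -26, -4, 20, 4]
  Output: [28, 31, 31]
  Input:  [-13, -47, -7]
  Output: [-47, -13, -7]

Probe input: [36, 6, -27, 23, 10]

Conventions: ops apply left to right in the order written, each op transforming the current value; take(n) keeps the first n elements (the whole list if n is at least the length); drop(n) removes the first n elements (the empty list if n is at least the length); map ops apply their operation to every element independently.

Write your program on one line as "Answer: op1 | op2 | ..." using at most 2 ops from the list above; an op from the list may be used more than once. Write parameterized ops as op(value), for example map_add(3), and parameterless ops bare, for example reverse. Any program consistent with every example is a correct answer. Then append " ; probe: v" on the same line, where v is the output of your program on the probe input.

take(3) | sort_asc ; probe: [-27, 6, 36]

Check, running the answer program on each example:
  [-9, 48, -45, 49] -> [-9, 48, -45] -> [-45, -9, 48]
  [-35, -17, -15] -> [-35, -17, -15] -> [-35, -17, -15]
  [-40, -11, -27] -> [-40, -11, -27] -> [-40, -27, -11]
  [31, 31, 28, 28, -26, -4, 20, 4] -> [31, 31, 28] -> [28, 31, 31]
  [-13, -47, -7] -> [-13, -47, -7] -> [-47, -13, -7]
  probe: [36, 6, -27, 23, 10] -> [36, 6, -27] -> [-27, 6, 36]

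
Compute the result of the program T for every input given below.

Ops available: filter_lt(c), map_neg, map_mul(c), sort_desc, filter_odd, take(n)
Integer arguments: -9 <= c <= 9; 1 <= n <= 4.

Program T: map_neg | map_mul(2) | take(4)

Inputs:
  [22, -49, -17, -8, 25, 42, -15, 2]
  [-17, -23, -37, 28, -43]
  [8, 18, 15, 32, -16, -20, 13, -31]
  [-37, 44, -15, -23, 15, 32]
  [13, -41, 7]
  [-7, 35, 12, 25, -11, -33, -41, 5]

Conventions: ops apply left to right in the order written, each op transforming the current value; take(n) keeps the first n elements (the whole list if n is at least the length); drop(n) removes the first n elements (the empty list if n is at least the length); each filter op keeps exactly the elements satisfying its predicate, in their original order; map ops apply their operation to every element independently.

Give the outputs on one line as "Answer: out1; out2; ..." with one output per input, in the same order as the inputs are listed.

Execution, op by op:
  [22, -49, -17, -8, 25, 42, -15, 2] -> [-22, 49, 17, 8, -25, -42, 15, -2] -> [-44, 98, 34, 16, -50, -84, 30, -4] -> [-44, 98, 34, 16]
  [-17, -23, -37, 28, -43] -> [17, 23, 37, -28, 43] -> [34, 46, 74, -56, 86] -> [34, 46, 74, -56]
  [8, 18, 15, 32, -16, -20, 13, -31] -> [-8, -18, -15, -32, 16, 20, -13, 31] -> [-16, -36, -30, -64, 32, 40, -26, 62] -> [-16, -36, -30, -64]
  [-37, 44, -15, -23, 15, 32] -> [37, -44, 15, 23, -15, -32] -> [74, -88, 30, 46, -30, -64] -> [74, -88, 30, 46]
  [13, -41, 7] -> [-13, 41, -7] -> [-26, 82, -14] -> [-26, 82, -14]
  [-7, 35, 12, 25, -11, -33, -41, 5] -> [7, -35, -12, -25, 11, 33, 41, -5] -> [14, -70, -24, -50, 22, 66, 82, -10] -> [14, -70, -24, -50]

[-44, 98, 34, 16]; [34, 46, 74, -56]; [-16, -36, -30, -64]; [74, -88, 30, 46]; [-26, 82, -14]; [14, -70, -24, -50]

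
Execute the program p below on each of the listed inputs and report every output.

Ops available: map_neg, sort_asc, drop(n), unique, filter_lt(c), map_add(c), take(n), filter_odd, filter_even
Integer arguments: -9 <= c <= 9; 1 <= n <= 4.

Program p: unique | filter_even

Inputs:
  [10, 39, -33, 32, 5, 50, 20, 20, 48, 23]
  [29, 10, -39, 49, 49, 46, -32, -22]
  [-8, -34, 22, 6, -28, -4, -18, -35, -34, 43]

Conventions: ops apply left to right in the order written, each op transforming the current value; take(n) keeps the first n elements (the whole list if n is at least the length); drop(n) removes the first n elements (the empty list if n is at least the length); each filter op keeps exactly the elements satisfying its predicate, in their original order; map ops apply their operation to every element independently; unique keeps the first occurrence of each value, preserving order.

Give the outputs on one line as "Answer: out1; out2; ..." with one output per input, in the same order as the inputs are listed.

Execution, op by op:
  [10, 39, -33, 32, 5, 50, 20, 20, 48, 23] -> [10, 39, -33, 32, 5, 50, 20, 48, 23] -> [10, 32, 50, 20, 48]
  [29, 10, -39, 49, 49, 46, -32, -22] -> [29, 10, -39, 49, 46, -32, -22] -> [10, 46, -32, -22]
  [-8, -34, 22, 6, -28, -4, -18, -35, -34, 43] -> [-8, -34, 22, 6, -28, -4, -18, -35, 43] -> [-8, -34, 22, 6, -28, -4, -18]

[10, 32, 50, 20, 48]; [10, 46, -32, -22]; [-8, -34, 22, 6, -28, -4, -18]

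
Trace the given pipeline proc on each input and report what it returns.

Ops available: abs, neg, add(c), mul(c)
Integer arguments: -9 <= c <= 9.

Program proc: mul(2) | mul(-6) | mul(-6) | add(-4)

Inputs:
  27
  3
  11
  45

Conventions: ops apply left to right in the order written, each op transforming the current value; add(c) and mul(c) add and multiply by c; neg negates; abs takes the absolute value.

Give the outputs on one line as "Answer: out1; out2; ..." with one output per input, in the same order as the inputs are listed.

1940; 212; 788; 3236

Execution, op by op:
  27 -> 54 -> -324 -> 1944 -> 1940
  3 -> 6 -> -36 -> 216 -> 212
  11 -> 22 -> -132 -> 792 -> 788
  45 -> 90 -> -540 -> 3240 -> 3236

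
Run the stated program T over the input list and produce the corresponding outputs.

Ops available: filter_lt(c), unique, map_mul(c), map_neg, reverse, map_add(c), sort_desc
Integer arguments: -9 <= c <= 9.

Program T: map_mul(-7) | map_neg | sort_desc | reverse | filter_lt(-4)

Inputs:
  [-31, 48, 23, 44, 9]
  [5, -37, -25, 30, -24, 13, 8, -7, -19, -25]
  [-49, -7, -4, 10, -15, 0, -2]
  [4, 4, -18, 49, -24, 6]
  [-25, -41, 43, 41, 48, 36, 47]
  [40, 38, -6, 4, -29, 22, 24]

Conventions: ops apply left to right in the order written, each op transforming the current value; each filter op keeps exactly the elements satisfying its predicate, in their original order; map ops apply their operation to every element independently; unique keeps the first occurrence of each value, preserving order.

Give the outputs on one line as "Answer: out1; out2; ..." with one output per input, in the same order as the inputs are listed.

Execution, op by op:
  [-31, 48, 23, 44, 9] -> [217, -336, -161, -308, -63] -> [-217, 336, 161, 308, 63] -> [336, 308, 161, 63, -217] -> [-217, 63, 161, 308, 336] -> [-217]
  [5, -37, -25, 30, -24, 13, 8, -7, -19, -25] -> [-35, 259, 175, -210, 168, -91, -56, 49, 133, 175] -> [35, -259, -175, 210, -168, 91, 56, -49, -133, -175] -> [210, 91, 56, 35, -49, -133, -168, -175, -175, -259] -> [-259, -175, -175, -168, -133, -49, 35, 56, 91, 210] -> [-259, -175, -175, -168, -133, -49]
  [-49, -7, -4, 10, -15, 0, -2] -> [343, 49, 28, -70, 105, 0, 14] -> [-343, -49, -28, 70, -105, 0, -14] -> [70, 0, -14, -28, -49, -105, -343] -> [-343, -105, -49, -28, -14, 0, 70] -> [-343, -105, -49, -28, -14]
  [4, 4, -18, 49, -24, 6] -> [-28, -28, 126, -343, 168, -42] -> [28, 28, -126, 343, -168, 42] -> [343, 42, 28, 28, -126, -168] -> [-168, -126, 28, 28, 42, 343] -> [-168, -126]
  [-25, -41, 43, 41, 48, 36, 47] -> [175, 287, -301, -287, -336, -252, -329] -> [-175, -287, 301, 287, 336, 252, 329] -> [336, 329, 301, 287, 252, -175, -287] -> [-287, -175, 252, 287, 301, 329, 336] -> [-287, -175]
  [40, 38, -6, 4, -29, 22, 24] -> [-280, -266, 42, -28, 203, -154, -168] -> [280, 266, -42, 28, -203, 154, 168] -> [280, 266, 168, 154, 28, -42, -203] -> [-203, -42, 28, 154, 168, 266, 280] -> [-203, -42]

[-217]; [-259, -175, -175, -168, -133, -49]; [-343, -105, -49, -28, -14]; [-168, -126]; [-287, -175]; [-203, -42]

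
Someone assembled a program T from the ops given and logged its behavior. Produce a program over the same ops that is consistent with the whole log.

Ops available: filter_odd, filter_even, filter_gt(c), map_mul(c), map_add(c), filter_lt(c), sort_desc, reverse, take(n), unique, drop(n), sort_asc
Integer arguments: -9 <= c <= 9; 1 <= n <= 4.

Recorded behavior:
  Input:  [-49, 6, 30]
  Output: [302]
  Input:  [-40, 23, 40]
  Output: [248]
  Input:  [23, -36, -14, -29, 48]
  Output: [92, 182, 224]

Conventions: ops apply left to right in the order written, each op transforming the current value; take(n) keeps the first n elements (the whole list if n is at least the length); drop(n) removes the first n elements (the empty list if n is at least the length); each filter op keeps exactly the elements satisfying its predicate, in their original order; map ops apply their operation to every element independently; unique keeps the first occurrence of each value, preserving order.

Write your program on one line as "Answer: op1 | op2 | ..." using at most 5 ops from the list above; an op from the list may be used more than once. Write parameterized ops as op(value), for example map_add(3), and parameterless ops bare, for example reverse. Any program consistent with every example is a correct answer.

map_mul(-6) | filter_gt(9) | map_add(8) | sort_asc

Check, running the answer program on each example:
  [-49, 6, 30] -> [294, -36, -180] -> [294] -> [302] -> [302]
  [-40, 23, 40] -> [240, -138, -240] -> [240] -> [248] -> [248]
  [23, -36, -14, -29, 48] -> [-138, 216, 84, 174, -288] -> [216, 84, 174] -> [224, 92, 182] -> [92, 182, 224]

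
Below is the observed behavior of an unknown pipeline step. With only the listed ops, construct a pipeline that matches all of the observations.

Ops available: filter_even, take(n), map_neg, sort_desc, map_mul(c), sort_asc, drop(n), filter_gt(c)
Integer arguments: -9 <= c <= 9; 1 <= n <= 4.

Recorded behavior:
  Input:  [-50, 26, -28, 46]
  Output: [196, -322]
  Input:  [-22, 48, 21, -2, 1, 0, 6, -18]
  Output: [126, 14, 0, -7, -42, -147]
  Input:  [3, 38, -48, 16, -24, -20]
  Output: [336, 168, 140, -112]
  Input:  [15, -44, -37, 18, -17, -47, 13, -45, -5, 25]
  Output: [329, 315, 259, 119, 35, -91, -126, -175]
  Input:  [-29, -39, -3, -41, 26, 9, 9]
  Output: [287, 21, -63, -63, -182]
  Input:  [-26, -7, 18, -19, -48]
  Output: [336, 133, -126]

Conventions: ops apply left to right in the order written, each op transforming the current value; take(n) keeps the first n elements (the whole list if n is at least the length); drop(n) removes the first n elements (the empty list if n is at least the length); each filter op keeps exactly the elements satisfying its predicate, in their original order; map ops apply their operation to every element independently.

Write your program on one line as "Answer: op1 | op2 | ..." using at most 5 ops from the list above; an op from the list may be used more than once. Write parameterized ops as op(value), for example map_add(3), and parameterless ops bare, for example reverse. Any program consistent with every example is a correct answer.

drop(2) | map_mul(7) | sort_asc | map_neg

Check, running the answer program on each example:
  [-50, 26, -28, 46] -> [-28, 46] -> [-196, 322] -> [-196, 322] -> [196, -322]
  [-22, 48, 21, -2, 1, 0, 6, -18] -> [21, -2, 1, 0, 6, -18] -> [147, -14, 7, 0, 42, -126] -> [-126, -14, 0, 7, 42, 147] -> [126, 14, 0, -7, -42, -147]
  [3, 38, -48, 16, -24, -20] -> [-48, 16, -24, -20] -> [-336, 112, -168, -140] -> [-336, -168, -140, 112] -> [336, 168, 140, -112]
  [15, -44, -37, 18, -17, -47, 13, -45, -5, 25] -> [-37, 18, -17, -47, 13, -45, -5, 25] -> [-259, 126, -119, -329, 91, -315, -35, 175] -> [-329, -315, -259, -119, -35, 91, 126, 175] -> [329, 315, 259, 119, 35, -91, -126, -175]
  [-29, -39, -3, -41, 26, 9, 9] -> [-3, -41, 26, 9, 9] -> [-21, -287, 182, 63, 63] -> [-287, -21, 63, 63, 182] -> [287, 21, -63, -63, -182]
  [-26, -7, 18, -19, -48] -> [18, -19, -48] -> [126, -133, -336] -> [-336, -133, 126] -> [336, 133, -126]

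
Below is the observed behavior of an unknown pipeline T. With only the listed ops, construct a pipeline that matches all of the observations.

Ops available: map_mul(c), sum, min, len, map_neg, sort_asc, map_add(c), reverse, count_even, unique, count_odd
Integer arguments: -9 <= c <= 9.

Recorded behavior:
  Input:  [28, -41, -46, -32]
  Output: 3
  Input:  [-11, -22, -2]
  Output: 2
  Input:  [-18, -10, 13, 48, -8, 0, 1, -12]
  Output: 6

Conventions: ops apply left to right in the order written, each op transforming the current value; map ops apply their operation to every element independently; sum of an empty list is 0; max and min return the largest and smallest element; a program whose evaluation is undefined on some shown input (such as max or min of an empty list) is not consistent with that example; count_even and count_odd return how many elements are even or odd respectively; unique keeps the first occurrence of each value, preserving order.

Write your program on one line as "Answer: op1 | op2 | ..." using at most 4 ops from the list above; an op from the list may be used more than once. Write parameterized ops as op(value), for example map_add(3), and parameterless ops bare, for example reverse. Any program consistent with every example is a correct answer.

map_neg | map_add(2) | map_add(-7) | count_odd

Check, running the answer program on each example:
  [28, -41, -46, -32] -> [-28, 41, 46, 32] -> [-26, 43, 48, 34] -> [-33, 36, 41, 27] -> 3
  [-11, -22, -2] -> [11, 22, 2] -> [13, 24, 4] -> [6, 17, -3] -> 2
  [-18, -10, 13, 48, -8, 0, 1, -12] -> [18, 10, -13, -48, 8, 0, -1, 12] -> [20, 12, -11, -46, 10, 2, 1, 14] -> [13, 5, -18, -53, 3, -5, -6, 7] -> 6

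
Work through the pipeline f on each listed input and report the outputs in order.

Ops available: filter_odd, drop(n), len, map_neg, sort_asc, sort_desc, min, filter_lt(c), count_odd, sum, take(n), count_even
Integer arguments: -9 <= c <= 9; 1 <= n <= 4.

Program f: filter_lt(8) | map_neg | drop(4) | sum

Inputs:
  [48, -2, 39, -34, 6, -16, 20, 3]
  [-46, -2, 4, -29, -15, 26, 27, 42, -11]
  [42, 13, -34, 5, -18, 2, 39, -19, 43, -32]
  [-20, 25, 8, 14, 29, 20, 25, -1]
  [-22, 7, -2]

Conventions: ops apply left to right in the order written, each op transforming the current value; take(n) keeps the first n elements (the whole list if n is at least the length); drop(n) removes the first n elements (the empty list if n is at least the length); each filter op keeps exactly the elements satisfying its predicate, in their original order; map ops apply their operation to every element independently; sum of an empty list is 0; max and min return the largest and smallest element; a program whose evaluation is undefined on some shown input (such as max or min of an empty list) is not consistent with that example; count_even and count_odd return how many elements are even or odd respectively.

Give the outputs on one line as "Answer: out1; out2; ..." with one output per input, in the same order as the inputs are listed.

-3; 26; 51; 0; 0

Execution, op by op:
  [48, -2, 39, -34, 6, -16, 20, 3] -> [-2, -34, 6, -16, 3] -> [2, 34, -6, 16, -3] -> [-3] -> -3
  [-46, -2, 4, -29, -15, 26, 27, 42, -11] -> [-46, -2, 4, -29, -15, -11] -> [46, 2, -4, 29, 15, 11] -> [15, 11] -> 26
  [42, 13, -34, 5, -18, 2, 39, -19, 43, -32] -> [-34, 5, -18, 2, -19, -32] -> [34, -5, 18, -2, 19, 32] -> [19, 32] -> 51
  [-20, 25, 8, 14, 29, 20, 25, -1] -> [-20, -1] -> [20, 1] -> [] -> 0
  [-22, 7, -2] -> [-22, 7, -2] -> [22, -7, 2] -> [] -> 0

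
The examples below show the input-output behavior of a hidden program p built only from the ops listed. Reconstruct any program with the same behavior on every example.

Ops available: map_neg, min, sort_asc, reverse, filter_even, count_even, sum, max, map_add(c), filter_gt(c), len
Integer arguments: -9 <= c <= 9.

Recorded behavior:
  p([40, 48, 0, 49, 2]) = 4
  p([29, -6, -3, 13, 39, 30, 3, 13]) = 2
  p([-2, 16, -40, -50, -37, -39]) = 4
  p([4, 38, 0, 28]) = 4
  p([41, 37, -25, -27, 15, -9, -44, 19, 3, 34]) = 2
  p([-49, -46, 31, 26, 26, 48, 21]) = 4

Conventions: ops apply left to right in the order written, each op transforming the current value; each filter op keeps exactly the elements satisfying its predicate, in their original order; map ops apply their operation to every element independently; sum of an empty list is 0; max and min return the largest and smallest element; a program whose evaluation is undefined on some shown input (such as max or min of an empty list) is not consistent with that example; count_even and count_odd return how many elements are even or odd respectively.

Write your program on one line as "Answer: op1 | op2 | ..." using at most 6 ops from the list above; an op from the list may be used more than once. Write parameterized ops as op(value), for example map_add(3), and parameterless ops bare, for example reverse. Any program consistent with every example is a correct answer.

reverse | sort_asc | filter_even | reverse | len

Check, running the answer program on each example:
  [40, 48, 0, 49, 2] -> [2, 49, 0, 48, 40] -> [0, 2, 40, 48, 49] -> [0, 2, 40, 48] -> [48, 40, 2, 0] -> 4
  [29, -6, -3, 13, 39, 30, 3, 13] -> [13, 3, 30, 39, 13, -3, -6, 29] -> [-6, -3, 3, 13, 13, 29, 30, 39] -> [-6, 30] -> [30, -6] -> 2
  [-2, 16, -40, -50, -37, -39] -> [-39, -37, -50, -40, 16, -2] -> [-50, -40, -39, -37, -2, 16] -> [-50, -40, -2, 16] -> [16, -2, -40, -50] -> 4
  [4, 38, 0, 28] -> [28, 0, 38, 4] -> [0, 4, 28, 38] -> [0, 4, 28, 38] -> [38, 28, 4, 0] -> 4
  [41, 37, -25, -27, 15, -9, -44, 19, 3, 34] -> [34, 3, 19, -44, -9, 15, -27, -25, 37, 41] -> [-44, -27, -25, -9, 3, 15, 19, 34, 37, 41] -> [-44, 34] -> [34, -44] -> 2
  [-49, -46, 31, 26, 26, 48, 21] -> [21, 48, 26, 26, 31, -46, -49] -> [-49, -46, 21, 26, 26, 31, 48] -> [-46, 26, 26, 48] -> [48, 26, 26, -46] -> 4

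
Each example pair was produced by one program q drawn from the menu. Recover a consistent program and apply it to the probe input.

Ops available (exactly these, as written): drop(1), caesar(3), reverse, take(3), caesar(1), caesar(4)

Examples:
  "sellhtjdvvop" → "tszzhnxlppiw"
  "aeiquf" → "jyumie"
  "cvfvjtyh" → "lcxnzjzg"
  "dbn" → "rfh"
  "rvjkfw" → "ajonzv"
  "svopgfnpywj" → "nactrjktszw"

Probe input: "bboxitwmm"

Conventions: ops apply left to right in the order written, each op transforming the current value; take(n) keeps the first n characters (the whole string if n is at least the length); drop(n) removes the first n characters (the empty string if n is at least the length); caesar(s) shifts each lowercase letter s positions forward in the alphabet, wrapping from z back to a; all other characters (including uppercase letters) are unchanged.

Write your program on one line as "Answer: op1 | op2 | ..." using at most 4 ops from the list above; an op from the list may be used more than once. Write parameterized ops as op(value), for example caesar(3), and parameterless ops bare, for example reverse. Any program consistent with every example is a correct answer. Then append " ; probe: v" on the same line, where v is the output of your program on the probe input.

caesar(1) | caesar(3) | reverse ; probe: "qqaxmbsff"

Check, running the answer program on each example:
  "sellhtjdvvop" -> "tfmmiukewwpq" -> "wipplxnhzzst" -> "tszzhnxlppiw"
  "aeiquf" -> "bfjrvg" -> "eimuyj" -> "jyumie"
  "cvfvjtyh" -> "dwgwkuzi" -> "gzjznxcl" -> "lcxnzjzg"
  "dbn" -> "eco" -> "hfr" -> "rfh"
  "rvjkfw" -> "swklgx" -> "vznoja" -> "ajonzv"
  "svopgfnpywj" -> "twpqhgoqzxk" -> "wzstkjrtcan" -> "nactrjktszw"
  probe: "bboxitwmm" -> "ccpyjuxnn" -> "ffsbmxaqq" -> "qqaxmbsff"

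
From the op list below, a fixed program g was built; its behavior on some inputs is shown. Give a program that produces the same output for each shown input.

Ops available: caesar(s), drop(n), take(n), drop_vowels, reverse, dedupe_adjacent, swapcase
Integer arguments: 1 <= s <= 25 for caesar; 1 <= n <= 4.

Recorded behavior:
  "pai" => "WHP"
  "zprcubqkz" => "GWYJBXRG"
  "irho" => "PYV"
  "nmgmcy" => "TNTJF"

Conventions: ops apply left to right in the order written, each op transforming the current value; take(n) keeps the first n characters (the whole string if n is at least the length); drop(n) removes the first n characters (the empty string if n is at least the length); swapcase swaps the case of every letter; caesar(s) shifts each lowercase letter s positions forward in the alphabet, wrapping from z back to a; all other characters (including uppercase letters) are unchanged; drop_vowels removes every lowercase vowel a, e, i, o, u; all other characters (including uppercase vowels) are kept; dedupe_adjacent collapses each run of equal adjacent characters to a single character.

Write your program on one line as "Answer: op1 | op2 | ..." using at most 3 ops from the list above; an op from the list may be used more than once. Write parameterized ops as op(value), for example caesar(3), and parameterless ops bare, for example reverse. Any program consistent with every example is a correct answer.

caesar(7) | drop_vowels | swapcase

Check, running the answer program on each example:
  "pai" -> "whp" -> "whp" -> "WHP"
  "zprcubqkz" -> "gwyjbixrg" -> "gwyjbxrg" -> "GWYJBXRG"
  "irho" -> "pyov" -> "pyv" -> "PYV"
  "nmgmcy" -> "utntjf" -> "tntjf" -> "TNTJF"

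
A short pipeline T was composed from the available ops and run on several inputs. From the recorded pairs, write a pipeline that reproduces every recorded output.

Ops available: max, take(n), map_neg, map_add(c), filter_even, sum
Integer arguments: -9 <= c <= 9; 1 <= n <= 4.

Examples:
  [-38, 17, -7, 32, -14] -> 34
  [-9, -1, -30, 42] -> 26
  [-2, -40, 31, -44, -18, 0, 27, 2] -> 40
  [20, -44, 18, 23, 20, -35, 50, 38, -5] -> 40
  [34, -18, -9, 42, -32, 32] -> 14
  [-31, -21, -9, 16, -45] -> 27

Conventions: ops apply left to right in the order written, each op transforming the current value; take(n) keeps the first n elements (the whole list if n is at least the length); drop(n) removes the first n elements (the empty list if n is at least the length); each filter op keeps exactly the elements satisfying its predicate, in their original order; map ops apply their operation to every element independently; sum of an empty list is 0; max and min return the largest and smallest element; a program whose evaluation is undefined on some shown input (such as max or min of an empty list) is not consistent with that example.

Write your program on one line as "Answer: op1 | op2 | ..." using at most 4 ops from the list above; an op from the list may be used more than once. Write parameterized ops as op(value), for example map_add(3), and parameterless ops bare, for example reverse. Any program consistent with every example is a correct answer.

take(4) | map_add(4) | map_neg | max

Check, running the answer program on each example:
  [-38, 17, -7, 32, -14] -> [-38, 17, -7, 32] -> [-34, 21, -3, 36] -> [34, -21, 3, -36] -> 34
  [-9, -1, -30, 42] -> [-9, -1, -30, 42] -> [-5, 3, -26, 46] -> [5, -3, 26, -46] -> 26
  [-2, -40, 31, -44, -18, 0, 27, 2] -> [-2, -40, 31, -44] -> [2, -36, 35, -40] -> [-2, 36, -35, 40] -> 40
  [20, -44, 18, 23, 20, -35, 50, 38, -5] -> [20, -44, 18, 23] -> [24, -40, 22, 27] -> [-24, 40, -22, -27] -> 40
  [34, -18, -9, 42, -32, 32] -> [34, -18, -9, 42] -> [38, -14, -5, 46] -> [-38, 14, 5, -46] -> 14
  [-31, -21, -9, 16, -45] -> [-31, -21, -9, 16] -> [-27, -17, -5, 20] -> [27, 17, 5, -20] -> 27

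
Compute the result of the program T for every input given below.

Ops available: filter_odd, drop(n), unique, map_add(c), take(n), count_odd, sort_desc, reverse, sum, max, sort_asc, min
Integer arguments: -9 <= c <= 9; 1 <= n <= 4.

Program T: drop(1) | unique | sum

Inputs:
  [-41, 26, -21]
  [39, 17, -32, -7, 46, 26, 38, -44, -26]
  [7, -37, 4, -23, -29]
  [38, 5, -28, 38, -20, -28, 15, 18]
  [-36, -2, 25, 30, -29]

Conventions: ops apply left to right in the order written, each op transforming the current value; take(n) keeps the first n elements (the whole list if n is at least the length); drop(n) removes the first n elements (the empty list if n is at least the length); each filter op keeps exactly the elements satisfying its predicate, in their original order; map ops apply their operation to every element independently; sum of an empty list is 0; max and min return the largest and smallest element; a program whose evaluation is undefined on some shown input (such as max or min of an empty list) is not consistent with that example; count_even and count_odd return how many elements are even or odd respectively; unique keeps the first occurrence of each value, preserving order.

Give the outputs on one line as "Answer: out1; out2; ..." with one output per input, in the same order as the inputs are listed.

5; 18; -85; 28; 24

Execution, op by op:
  [-41, 26, -21] -> [26, -21] -> [26, -21] -> 5
  [39, 17, -32, -7, 46, 26, 38, -44, -26] -> [17, -32, -7, 46, 26, 38, -44, -26] -> [17, -32, -7, 46, 26, 38, -44, -26] -> 18
  [7, -37, 4, -23, -29] -> [-37, 4, -23, -29] -> [-37, 4, -23, -29] -> -85
  [38, 5, -28, 38, -20, -28, 15, 18] -> [5, -28, 38, -20, -28, 15, 18] -> [5, -28, 38, -20, 15, 18] -> 28
  [-36, -2, 25, 30, -29] -> [-2, 25, 30, -29] -> [-2, 25, 30, -29] -> 24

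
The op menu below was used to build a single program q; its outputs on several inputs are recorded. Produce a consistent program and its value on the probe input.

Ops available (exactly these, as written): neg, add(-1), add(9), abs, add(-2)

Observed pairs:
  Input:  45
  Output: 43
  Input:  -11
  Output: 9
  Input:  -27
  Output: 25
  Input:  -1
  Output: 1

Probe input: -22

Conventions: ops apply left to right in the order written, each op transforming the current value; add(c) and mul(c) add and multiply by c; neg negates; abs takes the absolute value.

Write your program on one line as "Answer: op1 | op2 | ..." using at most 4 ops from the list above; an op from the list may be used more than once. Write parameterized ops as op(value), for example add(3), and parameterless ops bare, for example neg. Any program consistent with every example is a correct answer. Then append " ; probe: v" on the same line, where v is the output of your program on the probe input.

abs | add(-2) | abs ; probe: 20

Check, running the answer program on each example:
  45 -> 45 -> 43 -> 43
  -11 -> 11 -> 9 -> 9
  -27 -> 27 -> 25 -> 25
  -1 -> 1 -> -1 -> 1
  probe: -22 -> 22 -> 20 -> 20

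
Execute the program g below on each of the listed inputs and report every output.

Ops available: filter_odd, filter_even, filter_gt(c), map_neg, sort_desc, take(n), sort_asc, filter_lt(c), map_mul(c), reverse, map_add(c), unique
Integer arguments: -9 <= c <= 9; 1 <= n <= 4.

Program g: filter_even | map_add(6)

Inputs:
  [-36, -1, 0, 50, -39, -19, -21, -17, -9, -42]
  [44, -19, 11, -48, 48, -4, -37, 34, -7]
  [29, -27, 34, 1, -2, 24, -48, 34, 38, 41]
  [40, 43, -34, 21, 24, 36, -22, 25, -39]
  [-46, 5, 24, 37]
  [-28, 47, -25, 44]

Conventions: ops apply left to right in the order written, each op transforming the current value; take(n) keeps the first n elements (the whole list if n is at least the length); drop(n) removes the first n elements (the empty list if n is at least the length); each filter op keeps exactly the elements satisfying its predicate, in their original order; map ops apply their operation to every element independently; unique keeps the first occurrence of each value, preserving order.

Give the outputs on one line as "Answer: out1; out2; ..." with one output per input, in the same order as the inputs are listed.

Execution, op by op:
  [-36, -1, 0, 50, -39, -19, -21, -17, -9, -42] -> [-36, 0, 50, -42] -> [-30, 6, 56, -36]
  [44, -19, 11, -48, 48, -4, -37, 34, -7] -> [44, -48, 48, -4, 34] -> [50, -42, 54, 2, 40]
  [29, -27, 34, 1, -2, 24, -48, 34, 38, 41] -> [34, -2, 24, -48, 34, 38] -> [40, 4, 30, -42, 40, 44]
  [40, 43, -34, 21, 24, 36, -22, 25, -39] -> [40, -34, 24, 36, -22] -> [46, -28, 30, 42, -16]
  [-46, 5, 24, 37] -> [-46, 24] -> [-40, 30]
  [-28, 47, -25, 44] -> [-28, 44] -> [-22, 50]

[-30, 6, 56, -36]; [50, -42, 54, 2, 40]; [40, 4, 30, -42, 40, 44]; [46, -28, 30, 42, -16]; [-40, 30]; [-22, 50]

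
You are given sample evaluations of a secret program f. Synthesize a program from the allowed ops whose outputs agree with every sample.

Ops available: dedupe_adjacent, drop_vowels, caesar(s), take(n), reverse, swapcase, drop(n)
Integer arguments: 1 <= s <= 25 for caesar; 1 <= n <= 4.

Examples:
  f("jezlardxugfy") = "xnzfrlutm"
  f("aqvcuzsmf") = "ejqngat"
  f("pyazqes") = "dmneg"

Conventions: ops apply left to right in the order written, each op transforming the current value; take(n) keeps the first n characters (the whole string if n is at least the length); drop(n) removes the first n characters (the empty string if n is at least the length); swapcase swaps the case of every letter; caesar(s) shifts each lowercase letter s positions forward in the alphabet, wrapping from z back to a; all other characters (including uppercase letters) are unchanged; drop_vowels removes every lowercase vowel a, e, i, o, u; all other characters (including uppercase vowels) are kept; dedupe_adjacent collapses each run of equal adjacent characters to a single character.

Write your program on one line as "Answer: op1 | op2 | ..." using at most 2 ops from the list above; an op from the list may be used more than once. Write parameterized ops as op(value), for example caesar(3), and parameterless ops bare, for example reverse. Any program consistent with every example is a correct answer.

drop_vowels | caesar(14)

Check, running the answer program on each example:
  "jezlardxugfy" -> "jzlrdxgfy" -> "xnzfrlutm"
  "aqvcuzsmf" -> "qvczsmf" -> "ejqngat"
  "pyazqes" -> "pyzqs" -> "dmneg"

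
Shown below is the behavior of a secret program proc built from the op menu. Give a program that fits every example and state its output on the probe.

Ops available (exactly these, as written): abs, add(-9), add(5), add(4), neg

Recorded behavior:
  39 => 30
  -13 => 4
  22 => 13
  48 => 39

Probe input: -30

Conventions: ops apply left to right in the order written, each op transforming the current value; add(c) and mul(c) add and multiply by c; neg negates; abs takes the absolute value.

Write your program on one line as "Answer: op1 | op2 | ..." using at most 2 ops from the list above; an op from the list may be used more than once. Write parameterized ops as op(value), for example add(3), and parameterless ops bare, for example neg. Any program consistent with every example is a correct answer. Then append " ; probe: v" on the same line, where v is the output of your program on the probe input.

abs | add(-9) ; probe: 21

Check, running the answer program on each example:
  39 -> 39 -> 30
  -13 -> 13 -> 4
  22 -> 22 -> 13
  48 -> 48 -> 39
  probe: -30 -> 30 -> 21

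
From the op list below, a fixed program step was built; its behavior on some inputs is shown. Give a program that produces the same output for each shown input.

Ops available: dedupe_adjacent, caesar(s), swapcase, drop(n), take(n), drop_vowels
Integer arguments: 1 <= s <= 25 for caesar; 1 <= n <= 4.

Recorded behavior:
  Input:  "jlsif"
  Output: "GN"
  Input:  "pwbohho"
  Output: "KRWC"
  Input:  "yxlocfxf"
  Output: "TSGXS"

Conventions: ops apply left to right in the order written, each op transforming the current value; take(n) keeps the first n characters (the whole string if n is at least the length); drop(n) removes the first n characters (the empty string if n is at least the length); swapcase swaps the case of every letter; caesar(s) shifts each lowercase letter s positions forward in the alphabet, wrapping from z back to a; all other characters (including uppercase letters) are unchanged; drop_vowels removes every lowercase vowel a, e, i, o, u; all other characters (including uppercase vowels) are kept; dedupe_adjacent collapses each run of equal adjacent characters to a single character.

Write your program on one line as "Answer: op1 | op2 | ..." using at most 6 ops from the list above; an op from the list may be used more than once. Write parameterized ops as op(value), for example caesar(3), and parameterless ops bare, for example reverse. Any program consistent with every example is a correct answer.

drop_vowels | dedupe_adjacent | caesar(21) | drop_vowels | swapcase

Check, running the answer program on each example:
  "jlsif" -> "jlsf" -> "jlsf" -> "egna" -> "gn" -> "GN"
  "pwbohho" -> "pwbhh" -> "pwbh" -> "krwc" -> "krwc" -> "KRWC"
  "yxlocfxf" -> "yxlcfxf" -> "yxlcfxf" -> "tsgxasa" -> "tsgxs" -> "TSGXS"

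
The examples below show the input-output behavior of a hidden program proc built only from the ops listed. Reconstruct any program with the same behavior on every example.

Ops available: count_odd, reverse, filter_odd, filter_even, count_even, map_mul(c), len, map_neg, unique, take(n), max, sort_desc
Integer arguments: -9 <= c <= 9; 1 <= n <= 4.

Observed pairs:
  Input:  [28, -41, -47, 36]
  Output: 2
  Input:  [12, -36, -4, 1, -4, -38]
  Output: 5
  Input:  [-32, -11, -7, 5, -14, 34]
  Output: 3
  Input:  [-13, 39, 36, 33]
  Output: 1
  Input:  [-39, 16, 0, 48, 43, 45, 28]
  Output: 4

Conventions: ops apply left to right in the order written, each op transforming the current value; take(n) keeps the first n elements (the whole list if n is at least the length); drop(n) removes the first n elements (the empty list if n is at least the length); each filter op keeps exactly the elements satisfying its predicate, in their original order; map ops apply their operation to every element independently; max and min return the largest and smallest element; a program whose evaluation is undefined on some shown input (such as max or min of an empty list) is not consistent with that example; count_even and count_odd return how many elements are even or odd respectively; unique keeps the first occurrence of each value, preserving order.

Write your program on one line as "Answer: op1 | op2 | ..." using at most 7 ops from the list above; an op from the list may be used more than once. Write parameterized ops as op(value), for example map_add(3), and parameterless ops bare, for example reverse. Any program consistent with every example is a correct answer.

reverse | sort_desc | filter_even | map_neg | sort_desc | len

Check, running the answer program on each example:
  [28, -41, -47, 36] -> [36, -47, -41, 28] -> [36, 28, -41, -47] -> [36, 28] -> [-36, -28] -> [-28, -36] -> 2
  [12, -36, -4, 1, -4, -38] -> [-38, -4, 1, -4, -36, 12] -> [12, 1, -4, -4, -36, -38] -> [12, -4, -4, -36, -38] -> [-12, 4, 4, 36, 38] -> [38, 36, 4, 4, -12] -> 5
  [-32, -11, -7, 5, -14, 34] -> [34, -14, 5, -7, -11, -32] -> [34, 5, -7, -11, -14, -32] -> [34, -14, -32] -> [-34, 14, 32] -> [32, 14, -34] -> 3
  [-13, 39, 36, 33] -> [33, 36, 39, -13] -> [39, 36, 33, -13] -> [36] -> [-36] -> [-36] -> 1
  [-39, 16, 0, 48, 43, 45, 28] -> [28, 45, 43, 48, 0, 16, -39] -> [48, 45, 43, 28, 16, 0, -39] -> [48, 28, 16, 0] -> [-48, -28, -16, 0] -> [0, -16, -28, -48] -> 4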